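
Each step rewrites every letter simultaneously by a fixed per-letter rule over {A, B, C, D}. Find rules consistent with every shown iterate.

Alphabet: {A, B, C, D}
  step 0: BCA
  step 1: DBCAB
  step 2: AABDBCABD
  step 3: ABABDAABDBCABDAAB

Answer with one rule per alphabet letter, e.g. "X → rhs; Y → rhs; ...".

A->AB, B->D, C->BC, D->AAB

  step 2 ⇒ step 3: AABDBCABD ⇒ AB·AB·D·AAB·D·BC·AB·D·AAB
    A ↦ AB
    B ↦ D
    C ↦ BC
    D ↦ AAB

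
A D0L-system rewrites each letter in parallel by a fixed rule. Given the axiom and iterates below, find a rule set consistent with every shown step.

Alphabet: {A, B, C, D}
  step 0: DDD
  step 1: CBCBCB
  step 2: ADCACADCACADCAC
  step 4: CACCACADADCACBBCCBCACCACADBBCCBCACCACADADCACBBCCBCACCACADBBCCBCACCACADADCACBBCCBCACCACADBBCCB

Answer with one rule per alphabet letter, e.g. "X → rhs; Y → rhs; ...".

A->BBC, B->CAC, C->AD, D->CB

  step 1 ⇒ step 2: CBCBCB ⇒ AD·CAC·AD·CAC·AD·CAC
    B ↦ CAC
    C ↦ AD
    A ↦ BBC  (constrained at step 2)
  step 0 ⇒ step 1: DDD ⇒ CB·CB·CB
    D ↦ CB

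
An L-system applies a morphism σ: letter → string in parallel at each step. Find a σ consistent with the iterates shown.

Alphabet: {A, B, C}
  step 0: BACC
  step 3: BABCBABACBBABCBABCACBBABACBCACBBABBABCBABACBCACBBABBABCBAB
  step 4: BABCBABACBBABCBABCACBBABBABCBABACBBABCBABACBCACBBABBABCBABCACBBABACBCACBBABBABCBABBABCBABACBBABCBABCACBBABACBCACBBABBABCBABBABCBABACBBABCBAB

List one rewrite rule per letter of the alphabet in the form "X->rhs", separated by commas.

  step 3 ⇒ step 4: BABCBABACBBABCBABCACBBABACBCACBBABBABCBABACBCACBBABBABCBAB ⇒ BAB·C·BAB·ACB·BAB·C·BAB·C·ACB·BAB·BAB·C·BAB·ACB·BAB·C·BAB·ACB·C·ACB·BAB·BAB·C·BAB·C·ACB·BAB·ACB·C·ACB·BAB·BAB·C·BAB·BAB·C·BAB·ACB·BAB·C·BAB·C·ACB·BAB·ACB·C·ACB·BAB·BAB·C·BAB·BAB·C·BAB·ACB·BAB·C·BAB
    A ↦ C
    B ↦ BAB
    C ↦ ACB

A->C, B->BAB, C->ACB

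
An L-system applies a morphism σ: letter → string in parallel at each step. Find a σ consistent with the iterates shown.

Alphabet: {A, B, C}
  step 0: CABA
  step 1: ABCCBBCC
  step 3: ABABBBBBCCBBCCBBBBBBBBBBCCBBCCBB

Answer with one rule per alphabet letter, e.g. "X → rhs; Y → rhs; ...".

A->CC, B->BB, C->AB

  step 0 ⇒ step 1: CABA ⇒ AB·CC·BB·CC
    A ↦ CC
    B ↦ BB
    C ↦ AB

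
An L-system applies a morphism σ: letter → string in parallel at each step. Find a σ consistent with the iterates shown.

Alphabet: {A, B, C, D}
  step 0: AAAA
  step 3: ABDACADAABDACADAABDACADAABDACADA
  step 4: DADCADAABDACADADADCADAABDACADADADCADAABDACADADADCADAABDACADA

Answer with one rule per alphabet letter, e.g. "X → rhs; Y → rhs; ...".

A->DA, B->D, C->AB, D->CA

  step 3 ⇒ step 4: ABDACADAABDACADAABDACADAABDACADA ⇒ DA·D·CA·DA·AB·DA·CA·DA·DA·D·CA·DA·AB·DA·CA·DA·DA·D·CA·DA·AB·DA·CA·DA·DA·D·CA·DA·AB·DA·CA·DA
    A ↦ DA
    B ↦ D
    C ↦ AB
    D ↦ CA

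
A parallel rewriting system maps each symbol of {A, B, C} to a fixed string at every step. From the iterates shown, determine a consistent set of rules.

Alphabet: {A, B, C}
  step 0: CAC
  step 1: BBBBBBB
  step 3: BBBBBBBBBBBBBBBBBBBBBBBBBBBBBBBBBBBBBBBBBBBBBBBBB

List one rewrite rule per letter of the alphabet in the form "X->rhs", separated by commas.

  step 0 ⇒ step 1: CAC ⇒ BB·BBB·BB
    A ↦ BBB
    C ↦ BB
    B ↦ ACC  (constrained at step 1)

A->BBB, B->ACC, C->BB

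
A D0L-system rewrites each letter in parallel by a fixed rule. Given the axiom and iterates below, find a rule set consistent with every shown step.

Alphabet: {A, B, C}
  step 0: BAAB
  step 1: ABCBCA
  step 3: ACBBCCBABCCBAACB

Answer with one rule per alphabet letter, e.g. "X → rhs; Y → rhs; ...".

  step 0 ⇒ step 1: BAAB ⇒ A·BC·BC·A
    A ↦ BC
    B ↦ A
    C ↦ CB  (constrained at step 1)

A->BC, B->A, C->CB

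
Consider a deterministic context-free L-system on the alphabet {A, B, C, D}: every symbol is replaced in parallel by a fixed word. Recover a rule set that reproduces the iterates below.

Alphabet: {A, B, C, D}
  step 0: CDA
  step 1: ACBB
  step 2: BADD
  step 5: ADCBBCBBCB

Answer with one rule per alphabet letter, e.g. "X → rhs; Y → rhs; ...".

A->B, B->D, C->A, D->CB

  step 1 ⇒ step 2: ACBB ⇒ B·A·D·D
    A ↦ B
    B ↦ D
    C ↦ A
  step 0 ⇒ step 1: CDA ⇒ A·CB·B
    D ↦ CB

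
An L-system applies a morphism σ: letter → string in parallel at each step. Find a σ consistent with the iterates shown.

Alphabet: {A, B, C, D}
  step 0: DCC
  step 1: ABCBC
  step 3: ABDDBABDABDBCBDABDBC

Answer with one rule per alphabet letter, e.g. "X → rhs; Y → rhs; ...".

A->DBA, B->BD, C->BC, D->A

  step 0 ⇒ step 1: DCC ⇒ A·BC·BC
    C ↦ BC
    D ↦ A
    A ↦ DBA  (constrained at step 1)
    B ↦ BD  (constrained at step 1)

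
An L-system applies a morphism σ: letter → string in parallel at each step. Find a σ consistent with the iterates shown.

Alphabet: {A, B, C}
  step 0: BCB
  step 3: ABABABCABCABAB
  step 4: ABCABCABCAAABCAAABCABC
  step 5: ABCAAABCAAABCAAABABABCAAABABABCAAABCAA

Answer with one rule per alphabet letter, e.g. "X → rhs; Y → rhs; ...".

A->AB, B->C, C->AA

  step 4 ⇒ step 5: ABCABCABCAAABCAAABCABC ⇒ AB·C·AA·AB·C·AA·AB·C·AA·AB·AB·AB·C·AA·AB·AB·AB·C·AA·AB·C·AA
    A ↦ AB
    B ↦ C
    C ↦ AA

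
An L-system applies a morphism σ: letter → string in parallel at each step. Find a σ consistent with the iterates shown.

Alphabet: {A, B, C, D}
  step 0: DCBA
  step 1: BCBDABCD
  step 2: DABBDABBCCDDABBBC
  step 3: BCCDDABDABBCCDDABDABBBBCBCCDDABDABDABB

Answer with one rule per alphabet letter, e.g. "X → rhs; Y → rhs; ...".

A->CD, B->DAB, C->B, D->BC

  step 2 ⇒ step 3: DABBDABBCCDDABBBC ⇒ BC·CD·DAB·DAB·BC·CD·DAB·DAB·B·B·BC·BC·CD·DAB·DAB·DAB·B
    A ↦ CD
    B ↦ DAB
    C ↦ B
    D ↦ BC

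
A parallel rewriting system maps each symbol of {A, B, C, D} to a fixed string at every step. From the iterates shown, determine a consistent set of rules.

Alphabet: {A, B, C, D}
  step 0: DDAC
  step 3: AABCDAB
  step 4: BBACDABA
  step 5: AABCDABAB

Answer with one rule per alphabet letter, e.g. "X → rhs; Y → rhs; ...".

A->B, B->A, C->CD, D->A

  step 4 ⇒ step 5: BBACDABA ⇒ A·A·B·CD·A·B·A·B
    A ↦ B
    B ↦ A
    C ↦ CD
    D ↦ A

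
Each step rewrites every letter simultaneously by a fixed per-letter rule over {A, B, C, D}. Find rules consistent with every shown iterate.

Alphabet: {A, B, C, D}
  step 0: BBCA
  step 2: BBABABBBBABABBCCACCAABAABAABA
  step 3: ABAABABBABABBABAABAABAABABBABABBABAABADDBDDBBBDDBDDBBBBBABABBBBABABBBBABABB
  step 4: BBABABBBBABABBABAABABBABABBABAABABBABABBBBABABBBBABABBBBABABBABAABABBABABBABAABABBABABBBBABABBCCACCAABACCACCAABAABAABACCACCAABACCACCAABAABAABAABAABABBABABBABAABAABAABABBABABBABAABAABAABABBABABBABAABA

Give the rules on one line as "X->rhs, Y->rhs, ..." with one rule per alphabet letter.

  step 3 ⇒ step 4: ABAABABBABABBABAABAABAABABBABABBABAABADDBDDBBBDDBDDBBBBBABABBBBABABBBBABABB ⇒ BB·ABA·BB·BB·ABA·BB·ABA·ABA·BB·ABA·BB·ABA·ABA·BB·ABA·BB·BB·ABA·BB·BB·ABA·BB·BB·ABA·BB·ABA·ABA·BB·ABA·BB·ABA·ABA·BB·ABA·BB·BB·ABA·BB·CCA·CCA·ABA·CCA·CCA·ABA·ABA·ABA·CCA·CCA·ABA·CCA·CCA·ABA·ABA·ABA·ABA·ABA·BB·ABA·BB·ABA·ABA·ABA·ABA·BB·ABA·BB·ABA·ABA·ABA·ABA·BB·ABA·BB·ABA·ABA
    A ↦ BB
    B ↦ ABA
    D ↦ CCA
  step 2 ⇒ step 3: BBABABBBBABABBCCACCAABAABAABA ⇒ ABA·ABA·BB·ABA·BB·ABA·ABA·ABA·ABA·BB·ABA·BB·ABA·ABA·DDB·DDB·BB·DDB·DDB·BB·BB·ABA·BB·BB·ABA·BB·BB·ABA·BB
    C ↦ DDB

A->BB, B->ABA, C->DDB, D->CCA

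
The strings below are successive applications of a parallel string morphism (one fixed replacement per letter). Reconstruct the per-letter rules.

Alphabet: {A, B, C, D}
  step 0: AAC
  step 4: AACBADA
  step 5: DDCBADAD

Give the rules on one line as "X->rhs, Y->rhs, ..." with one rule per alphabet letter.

A->D, B->A, C->CB, D->A

  step 4 ⇒ step 5: AACBADA ⇒ D·D·CB·A·D·A·D
    A ↦ D
    B ↦ A
    C ↦ CB
    D ↦ A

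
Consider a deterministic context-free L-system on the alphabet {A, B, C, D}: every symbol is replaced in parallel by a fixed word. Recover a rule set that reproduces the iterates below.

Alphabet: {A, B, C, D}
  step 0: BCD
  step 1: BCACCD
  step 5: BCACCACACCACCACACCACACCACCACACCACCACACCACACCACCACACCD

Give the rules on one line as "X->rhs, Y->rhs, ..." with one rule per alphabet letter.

A->C, B->BC, C->AC, D->CD

  step 0 ⇒ step 1: BCD ⇒ BC·AC·CD
    B ↦ BC
    C ↦ AC
    D ↦ CD
    A ↦ C  (constrained at step 1)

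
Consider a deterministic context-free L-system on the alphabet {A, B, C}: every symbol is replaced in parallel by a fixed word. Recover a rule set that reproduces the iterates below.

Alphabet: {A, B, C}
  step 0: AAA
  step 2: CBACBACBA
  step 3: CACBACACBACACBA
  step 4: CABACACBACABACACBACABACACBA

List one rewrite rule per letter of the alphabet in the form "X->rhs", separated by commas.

A->BA, B->C, C->CA

  step 3 ⇒ step 4: CACBACACBACACBA ⇒ CA·BA·CA·C·BA·CA·BA·CA·C·BA·CA·BA·CA·C·BA
    A ↦ BA
    B ↦ C
    C ↦ CA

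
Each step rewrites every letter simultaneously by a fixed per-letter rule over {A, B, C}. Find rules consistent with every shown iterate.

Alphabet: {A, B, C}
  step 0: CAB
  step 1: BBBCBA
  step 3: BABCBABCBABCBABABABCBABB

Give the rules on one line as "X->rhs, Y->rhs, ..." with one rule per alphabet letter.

A->BC, B->BA, C->BB

  step 0 ⇒ step 1: CAB ⇒ BB·BC·BA
    A ↦ BC
    B ↦ BA
    C ↦ BB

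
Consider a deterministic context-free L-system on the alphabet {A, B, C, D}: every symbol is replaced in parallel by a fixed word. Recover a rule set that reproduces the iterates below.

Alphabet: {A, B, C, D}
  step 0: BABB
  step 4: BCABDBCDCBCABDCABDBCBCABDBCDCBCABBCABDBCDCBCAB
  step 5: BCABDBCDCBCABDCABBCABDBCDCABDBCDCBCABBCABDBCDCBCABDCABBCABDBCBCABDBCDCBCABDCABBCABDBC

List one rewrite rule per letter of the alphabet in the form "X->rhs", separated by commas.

A->D, B->BC, C->AB, D->DC

  step 4 ⇒ step 5: BCABDBCDCBCABDCABDBCBCABDBCDCBCABBCABDBCDCBCAB ⇒ BC·AB·D·BC·DC·BC·AB·DC·AB·BC·AB·D·BC·DC·AB·D·BC·DC·BC·AB·BC·AB·D·BC·DC·BC·AB·DC·AB·BC·AB·D·BC·BC·AB·D·BC·DC·BC·AB·DC·AB·BC·AB·D·BC
    A ↦ D
    B ↦ BC
    C ↦ AB
    D ↦ DC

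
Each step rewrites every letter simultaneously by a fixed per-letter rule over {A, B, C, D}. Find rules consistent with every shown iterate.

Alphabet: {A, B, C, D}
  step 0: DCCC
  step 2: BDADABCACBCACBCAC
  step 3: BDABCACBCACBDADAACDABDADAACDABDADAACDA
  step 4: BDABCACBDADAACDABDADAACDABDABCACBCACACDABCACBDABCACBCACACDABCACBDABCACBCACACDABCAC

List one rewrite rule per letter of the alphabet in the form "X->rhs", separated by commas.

  step 3 ⇒ step 4: BDABCACBCACBDADAACDABDADAACDABDADAACDA ⇒ BDA·BC·AC·BDA·DA·AC·DA·BDA·DA·AC·DA·BDA·BC·AC·BC·AC·AC·DA·BC·AC·BDA·BC·AC·BC·AC·AC·DA·BC·AC·BDA·BC·AC·BC·AC·AC·DA·BC·AC
    A ↦ AC
    B ↦ BDA
    C ↦ DA
    D ↦ BC

A->AC, B->BDA, C->DA, D->BC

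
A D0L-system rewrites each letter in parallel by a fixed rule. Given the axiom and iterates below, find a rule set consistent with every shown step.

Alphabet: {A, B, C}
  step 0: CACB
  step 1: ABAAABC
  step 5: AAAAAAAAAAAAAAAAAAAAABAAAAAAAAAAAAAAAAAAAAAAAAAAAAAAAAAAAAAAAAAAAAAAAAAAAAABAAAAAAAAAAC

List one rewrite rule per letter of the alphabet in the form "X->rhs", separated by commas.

A->AA, B->C, C->AB

  step 0 ⇒ step 1: CACB ⇒ AB·AA·AB·C
    A ↦ AA
    B ↦ C
    C ↦ AB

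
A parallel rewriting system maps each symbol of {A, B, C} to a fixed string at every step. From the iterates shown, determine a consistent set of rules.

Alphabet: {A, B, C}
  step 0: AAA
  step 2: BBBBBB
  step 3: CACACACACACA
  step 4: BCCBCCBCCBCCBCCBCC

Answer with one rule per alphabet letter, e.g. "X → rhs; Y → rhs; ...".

A->CC, B->CA, C->B

  step 3 ⇒ step 4: CACACACACACA ⇒ B·CC·B·CC·B·CC·B·CC·B·CC·B·CC
    A ↦ CC
    C ↦ B
  step 2 ⇒ step 3: BBBBBB ⇒ CA·CA·CA·CA·CA·CA
    B ↦ CA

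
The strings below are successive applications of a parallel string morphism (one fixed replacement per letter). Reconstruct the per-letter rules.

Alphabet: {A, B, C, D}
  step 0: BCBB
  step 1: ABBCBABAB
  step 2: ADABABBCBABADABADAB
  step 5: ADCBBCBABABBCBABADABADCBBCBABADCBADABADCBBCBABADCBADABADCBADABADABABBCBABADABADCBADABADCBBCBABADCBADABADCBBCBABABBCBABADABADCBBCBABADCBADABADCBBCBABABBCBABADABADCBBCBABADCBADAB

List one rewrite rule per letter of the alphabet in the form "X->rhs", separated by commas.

  step 1 ⇒ step 2: ABBCBABAB ⇒ AD·AB·AB·BCB·AB·AD·AB·AD·AB
    A ↦ AD
    B ↦ AB
    C ↦ BCB
    D ↦ CB  (constrained at step 2)

A->AD, B->AB, C->BCB, D->CB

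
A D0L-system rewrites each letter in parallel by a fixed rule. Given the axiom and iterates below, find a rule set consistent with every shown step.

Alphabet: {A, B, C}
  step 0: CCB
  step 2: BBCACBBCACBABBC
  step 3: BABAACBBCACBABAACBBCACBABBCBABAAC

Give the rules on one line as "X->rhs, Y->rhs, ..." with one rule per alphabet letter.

  step 2 ⇒ step 3: BBCACBBCACBABBC ⇒ BA·BA·AC·BBC·AC·BA·BA·AC·BBC·AC·BA·BBC·BA·BA·AC
    A ↦ BBC
    B ↦ BA
    C ↦ AC

A->BBC, B->BA, C->AC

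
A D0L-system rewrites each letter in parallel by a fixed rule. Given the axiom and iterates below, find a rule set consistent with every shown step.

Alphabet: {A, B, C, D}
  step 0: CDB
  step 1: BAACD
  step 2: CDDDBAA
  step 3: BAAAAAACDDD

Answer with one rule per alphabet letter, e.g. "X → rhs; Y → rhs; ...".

  step 2 ⇒ step 3: CDDDBAA ⇒ B·AA·AA·AA·CD·D·D
    A ↦ D
    B ↦ CD
    C ↦ B
    D ↦ AA

A->D, B->CD, C->B, D->AA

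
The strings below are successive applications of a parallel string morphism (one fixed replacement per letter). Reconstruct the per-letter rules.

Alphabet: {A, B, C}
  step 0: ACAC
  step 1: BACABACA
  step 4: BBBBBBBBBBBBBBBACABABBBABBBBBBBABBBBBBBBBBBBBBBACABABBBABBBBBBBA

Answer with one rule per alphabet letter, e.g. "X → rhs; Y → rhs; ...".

A->BA, B->BB, C->CA

  step 0 ⇒ step 1: ACAC ⇒ BA·CA·BA·CA
    A ↦ BA
    C ↦ CA
    B ↦ BB  (constrained at step 1)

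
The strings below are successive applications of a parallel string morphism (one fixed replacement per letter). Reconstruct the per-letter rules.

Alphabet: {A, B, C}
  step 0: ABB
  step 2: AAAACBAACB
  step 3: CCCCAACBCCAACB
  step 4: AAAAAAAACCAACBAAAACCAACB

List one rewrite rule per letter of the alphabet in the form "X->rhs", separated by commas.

  step 3 ⇒ step 4: CCCCAACBCCAACB ⇒ AA·AA·AA·AA·C·C·AA·CB·AA·AA·C·C·AA·CB
    A ↦ C
    B ↦ CB
    C ↦ AA

A->C, B->CB, C->AA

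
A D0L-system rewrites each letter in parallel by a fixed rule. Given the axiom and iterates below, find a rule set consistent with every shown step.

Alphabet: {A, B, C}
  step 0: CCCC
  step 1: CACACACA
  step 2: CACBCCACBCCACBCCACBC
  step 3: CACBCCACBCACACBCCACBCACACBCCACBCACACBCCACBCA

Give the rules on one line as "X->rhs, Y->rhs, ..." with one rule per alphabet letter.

A->CBC, B->CB, C->CA

  step 2 ⇒ step 3: CACBCCACBCCACBCCACBC ⇒ CA·CBC·CA·CB·CA·CA·CBC·CA·CB·CA·CA·CBC·CA·CB·CA·CA·CBC·CA·CB·CA
    A ↦ CBC
    B ↦ CB
    C ↦ CA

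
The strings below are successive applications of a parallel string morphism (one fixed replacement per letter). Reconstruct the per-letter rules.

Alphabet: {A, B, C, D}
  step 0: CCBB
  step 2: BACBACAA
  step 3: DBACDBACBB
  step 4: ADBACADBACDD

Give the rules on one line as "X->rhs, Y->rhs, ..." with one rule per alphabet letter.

A->B, B->D, C->AC, D->A

  step 3 ⇒ step 4: DBACDBACBB ⇒ A·D·B·AC·A·D·B·AC·D·D
    A ↦ B
    B ↦ D
    C ↦ AC
    D ↦ A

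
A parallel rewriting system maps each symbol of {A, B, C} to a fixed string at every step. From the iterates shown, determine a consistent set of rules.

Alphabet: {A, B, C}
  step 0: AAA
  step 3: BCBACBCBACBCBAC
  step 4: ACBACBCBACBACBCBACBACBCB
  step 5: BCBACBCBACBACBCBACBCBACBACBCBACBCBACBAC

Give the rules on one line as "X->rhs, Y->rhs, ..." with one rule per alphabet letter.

  step 4 ⇒ step 5: ACBACBCBACBACBCBACBACBCB ⇒ BC·B·AC·BC·B·AC·B·AC·BC·B·AC·BC·B·AC·B·AC·BC·B·AC·BC·B·AC·B·AC
    A ↦ BC
    B ↦ AC
    C ↦ B

A->BC, B->AC, C->B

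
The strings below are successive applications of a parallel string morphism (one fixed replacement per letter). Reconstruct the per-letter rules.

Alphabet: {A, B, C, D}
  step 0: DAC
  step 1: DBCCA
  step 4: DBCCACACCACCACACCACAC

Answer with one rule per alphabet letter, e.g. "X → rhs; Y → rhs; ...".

A->C, B->C, C->CA, D->DB

  step 0 ⇒ step 1: DAC ⇒ DB·C·CA
    A ↦ C
    C ↦ CA
    D ↦ DB
    B ↦ C  (constrained at step 1)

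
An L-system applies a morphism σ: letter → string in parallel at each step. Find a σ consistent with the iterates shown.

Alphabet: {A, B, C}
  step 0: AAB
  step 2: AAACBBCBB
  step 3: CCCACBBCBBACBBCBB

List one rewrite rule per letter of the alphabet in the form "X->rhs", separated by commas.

  step 2 ⇒ step 3: AAACBBCBB ⇒ C·C·C·A·CBB·CBB·A·CBB·CBB
    A ↦ C
    B ↦ CBB
    C ↦ A

A->C, B->CBB, C->A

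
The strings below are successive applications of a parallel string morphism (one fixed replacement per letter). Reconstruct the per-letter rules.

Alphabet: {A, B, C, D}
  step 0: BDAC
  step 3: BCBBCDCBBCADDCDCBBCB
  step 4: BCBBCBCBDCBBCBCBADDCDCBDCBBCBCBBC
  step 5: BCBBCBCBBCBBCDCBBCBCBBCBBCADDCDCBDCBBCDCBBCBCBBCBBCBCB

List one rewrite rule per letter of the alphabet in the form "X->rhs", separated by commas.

A->AD, B->BC, C->B, D->DC

  step 4 ⇒ step 5: BCBBCBCBDCBBCBCBADDCDCBDCBBCBCBBC ⇒ BC·B·BC·BC·B·BC·B·BC·DC·B·BC·BC·B·BC·B·BC·AD·DC·DC·B·DC·B·BC·DC·B·BC·BC·B·BC·B·BC·BC·B
    A ↦ AD
    B ↦ BC
    C ↦ B
    D ↦ DC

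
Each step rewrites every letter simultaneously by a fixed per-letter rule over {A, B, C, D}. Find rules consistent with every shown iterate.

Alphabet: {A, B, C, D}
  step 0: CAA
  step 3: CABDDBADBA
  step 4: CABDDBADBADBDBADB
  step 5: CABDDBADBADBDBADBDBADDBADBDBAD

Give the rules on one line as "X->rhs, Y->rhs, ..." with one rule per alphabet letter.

  step 4 ⇒ step 5: CABDDBADBADBDBADB ⇒ CA·B·D·DBA·DBA·D·B·DBA·D·B·DBA·D·DBA·D·B·DBA·D
    A ↦ B
    B ↦ D
    C ↦ CA
    D ↦ DBA

A->B, B->D, C->CA, D->DBA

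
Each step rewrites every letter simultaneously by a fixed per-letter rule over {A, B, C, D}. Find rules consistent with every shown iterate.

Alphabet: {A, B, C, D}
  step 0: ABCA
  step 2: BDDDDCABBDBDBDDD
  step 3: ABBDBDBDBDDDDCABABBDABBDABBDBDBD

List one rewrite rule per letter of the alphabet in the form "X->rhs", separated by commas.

  step 2 ⇒ step 3: BDDDDCABBDBDBDDD ⇒ AB·BD·BD·BD·BD·DD·DC·AB·AB·BD·AB·BD·AB·BD·BD·BD
    A ↦ DC
    B ↦ AB
    C ↦ DD
    D ↦ BD

A->DC, B->AB, C->DD, D->BD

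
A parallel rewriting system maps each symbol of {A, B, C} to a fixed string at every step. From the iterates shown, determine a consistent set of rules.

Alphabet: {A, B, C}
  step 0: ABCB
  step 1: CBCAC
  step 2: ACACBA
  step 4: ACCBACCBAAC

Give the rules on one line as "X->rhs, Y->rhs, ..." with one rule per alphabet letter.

A->CB, B->C, C->A

  step 1 ⇒ step 2: CBCAC ⇒ A·C·A·CB·A
    A ↦ CB
    B ↦ C
    C ↦ A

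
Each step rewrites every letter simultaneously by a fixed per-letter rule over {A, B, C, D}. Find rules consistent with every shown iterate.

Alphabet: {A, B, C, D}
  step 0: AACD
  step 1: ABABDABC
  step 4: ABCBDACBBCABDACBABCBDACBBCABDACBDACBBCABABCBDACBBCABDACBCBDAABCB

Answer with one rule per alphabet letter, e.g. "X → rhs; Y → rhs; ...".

  step 0 ⇒ step 1: AACD ⇒ AB·AB·DA·BC
    A ↦ AB
    C ↦ DA
    D ↦ BC
    B ↦ CB  (constrained at step 1)

A->AB, B->CB, C->DA, D->BC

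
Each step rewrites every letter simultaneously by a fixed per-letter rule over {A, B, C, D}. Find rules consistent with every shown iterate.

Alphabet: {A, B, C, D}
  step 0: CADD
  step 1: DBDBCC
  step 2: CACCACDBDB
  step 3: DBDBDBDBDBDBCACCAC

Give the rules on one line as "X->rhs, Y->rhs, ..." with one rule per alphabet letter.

  step 2 ⇒ step 3: CACCACDBDB ⇒ DB·DB·DB·DB·DB·DB·C·AC·C·AC
    A ↦ DB
    B ↦ AC
    C ↦ DB
    D ↦ C

A->DB, B->AC, C->DB, D->C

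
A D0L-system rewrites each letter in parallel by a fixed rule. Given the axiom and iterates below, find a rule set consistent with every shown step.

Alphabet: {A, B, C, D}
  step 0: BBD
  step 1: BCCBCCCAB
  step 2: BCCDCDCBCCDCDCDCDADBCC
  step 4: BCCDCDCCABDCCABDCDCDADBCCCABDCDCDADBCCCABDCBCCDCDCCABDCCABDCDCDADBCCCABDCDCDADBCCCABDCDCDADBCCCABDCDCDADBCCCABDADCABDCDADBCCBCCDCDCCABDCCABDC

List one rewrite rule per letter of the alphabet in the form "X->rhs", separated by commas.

  step 1 ⇒ step 2: BCCBCCCAB ⇒ BCC·DC·DC·BCC·DC·DC·DC·DAD·BCC
    A ↦ DAD
    B ↦ BCC
    C ↦ DC
  step 0 ⇒ step 1: BBD ⇒ BCC·BCC·CAB
    D ↦ CAB

A->DAD, B->BCC, C->DC, D->CAB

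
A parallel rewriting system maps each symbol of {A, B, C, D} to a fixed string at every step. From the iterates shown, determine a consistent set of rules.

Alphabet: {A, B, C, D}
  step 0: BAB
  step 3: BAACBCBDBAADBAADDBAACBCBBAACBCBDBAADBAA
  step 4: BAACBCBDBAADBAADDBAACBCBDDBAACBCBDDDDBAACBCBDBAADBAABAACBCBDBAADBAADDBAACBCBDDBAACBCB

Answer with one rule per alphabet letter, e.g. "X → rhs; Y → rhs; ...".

A->CB, B->BAA, C->D, D->DD

  step 3 ⇒ step 4: BAACBCBDBAADBAADDBAACBCBBAACBCBDBAADBAA ⇒ BAA·CB·CB·D·BAA·D·BAA·DD·BAA·CB·CB·DD·BAA·CB·CB·DD·DD·BAA·CB·CB·D·BAA·D·BAA·BAA·CB·CB·D·BAA·D·BAA·DD·BAA·CB·CB·DD·BAA·CB·CB
    A ↦ CB
    B ↦ BAA
    C ↦ D
    D ↦ DD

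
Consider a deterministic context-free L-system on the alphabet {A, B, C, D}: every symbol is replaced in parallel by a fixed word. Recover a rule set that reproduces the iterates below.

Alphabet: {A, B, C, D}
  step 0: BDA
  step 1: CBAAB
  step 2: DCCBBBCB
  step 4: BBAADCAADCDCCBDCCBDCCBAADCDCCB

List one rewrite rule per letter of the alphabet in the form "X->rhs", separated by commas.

  step 1 ⇒ step 2: CBAAB ⇒ DC·CB·B·B·CB
    A ↦ B
    B ↦ CB
    C ↦ DC
  step 0 ⇒ step 1: BDA ⇒ CB·AA·B
    D ↦ AA

A->B, B->CB, C->DC, D->AA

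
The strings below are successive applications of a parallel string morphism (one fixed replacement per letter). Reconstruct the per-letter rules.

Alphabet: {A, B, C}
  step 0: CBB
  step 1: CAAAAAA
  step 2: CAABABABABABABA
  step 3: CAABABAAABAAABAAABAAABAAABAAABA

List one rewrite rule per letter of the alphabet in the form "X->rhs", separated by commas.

A->BA, B->AA, C->CAA

  step 2 ⇒ step 3: CAABABABABABABA ⇒ CAA·BA·BA·AA·BA·AA·BA·AA·BA·AA·BA·AA·BA·AA·BA
    A ↦ BA
    B ↦ AA
    C ↦ CAA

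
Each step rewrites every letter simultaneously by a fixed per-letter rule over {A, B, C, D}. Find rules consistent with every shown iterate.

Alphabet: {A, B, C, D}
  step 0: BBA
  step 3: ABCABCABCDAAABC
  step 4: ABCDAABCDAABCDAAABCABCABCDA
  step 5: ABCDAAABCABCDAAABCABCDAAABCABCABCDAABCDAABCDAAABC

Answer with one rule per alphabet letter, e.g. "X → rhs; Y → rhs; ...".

  step 4 ⇒ step 5: ABCDAABCDAABCDAAABCABCABCDA ⇒ ABC·D·A·A·ABC·ABC·D·A·A·ABC·ABC·D·A·A·ABC·ABC·ABC·D·A·ABC·D·A·ABC·D·A·A·ABC
    A ↦ ABC
    B ↦ D
    C ↦ A
    D ↦ A

A->ABC, B->D, C->A, D->A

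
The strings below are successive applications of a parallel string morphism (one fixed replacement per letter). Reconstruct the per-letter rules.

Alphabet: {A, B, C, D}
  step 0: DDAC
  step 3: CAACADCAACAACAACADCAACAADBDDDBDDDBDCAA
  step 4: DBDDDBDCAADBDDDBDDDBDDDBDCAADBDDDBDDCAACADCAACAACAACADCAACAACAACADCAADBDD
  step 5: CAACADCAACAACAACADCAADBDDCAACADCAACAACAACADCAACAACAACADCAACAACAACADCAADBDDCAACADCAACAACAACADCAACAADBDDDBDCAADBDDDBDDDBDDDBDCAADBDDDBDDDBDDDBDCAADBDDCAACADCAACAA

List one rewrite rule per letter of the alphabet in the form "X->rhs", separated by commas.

  step 4 ⇒ step 5: DBDDDBDCAADBDDDBDDDBDDDBDCAADBDDDBDDCAACADCAACAACAACADCAACAACAACADCAADBDD ⇒ CAA·CAD·CAA·CAA·CAA·CAD·CAA·DB·D·D·CAA·CAD·CAA·CAA·CAA·CAD·CAA·CAA·CAA·CAD·CAA·CAA·CAA·CAD·CAA·DB·D·D·CAA·CAD·CAA·CAA·CAA·CAD·CAA·CAA·DB·D·D·DB·D·CAA·DB·D·D·DB·D·D·DB·D·D·DB·D·CAA·DB·D·D·DB·D·D·DB·D·D·DB·D·CAA·DB·D·D·CAA·CAD·CAA·CAA
    A ↦ D
    B ↦ CAD
    C ↦ DB
    D ↦ CAA

A->D, B->CAD, C->DB, D->CAA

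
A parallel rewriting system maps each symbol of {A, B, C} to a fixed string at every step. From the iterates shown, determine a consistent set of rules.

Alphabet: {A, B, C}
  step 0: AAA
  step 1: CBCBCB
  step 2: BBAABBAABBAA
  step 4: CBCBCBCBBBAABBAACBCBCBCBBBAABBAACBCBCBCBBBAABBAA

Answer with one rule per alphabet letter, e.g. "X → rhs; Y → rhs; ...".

A->CB, B->AA, C->BB

  step 1 ⇒ step 2: CBCBCB ⇒ BB·AA·BB·AA·BB·AA
    B ↦ AA
    C ↦ BB
  step 0 ⇒ step 1: AAA ⇒ CB·CB·CB
    A ↦ CB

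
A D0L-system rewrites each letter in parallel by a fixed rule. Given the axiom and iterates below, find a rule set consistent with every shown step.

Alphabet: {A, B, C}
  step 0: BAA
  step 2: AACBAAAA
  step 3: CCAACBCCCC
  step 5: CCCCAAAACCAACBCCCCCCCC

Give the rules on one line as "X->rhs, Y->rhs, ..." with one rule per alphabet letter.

A->C, B->CB, C->AA

  step 2 ⇒ step 3: AACBAAAA ⇒ C·C·AA·CB·C·C·C·C
    A ↦ C
    B ↦ CB
    C ↦ AA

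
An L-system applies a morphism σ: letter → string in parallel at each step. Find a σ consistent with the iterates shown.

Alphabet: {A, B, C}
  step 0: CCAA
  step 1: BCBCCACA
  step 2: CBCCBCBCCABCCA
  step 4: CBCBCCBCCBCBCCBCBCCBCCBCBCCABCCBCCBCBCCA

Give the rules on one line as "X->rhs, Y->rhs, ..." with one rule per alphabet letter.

A->CA, B->C, C->BC

  step 1 ⇒ step 2: BCBCCACA ⇒ C·BC·C·BC·BC·CA·BC·CA
    A ↦ CA
    B ↦ C
    C ↦ BC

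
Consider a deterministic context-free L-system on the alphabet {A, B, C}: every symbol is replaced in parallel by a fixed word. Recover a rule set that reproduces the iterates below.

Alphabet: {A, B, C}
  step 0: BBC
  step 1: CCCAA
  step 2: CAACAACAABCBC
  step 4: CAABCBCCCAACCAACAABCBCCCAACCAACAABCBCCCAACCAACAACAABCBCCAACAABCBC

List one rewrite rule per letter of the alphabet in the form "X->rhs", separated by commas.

A->BC, B->C, C->CAA

  step 1 ⇒ step 2: CCCAA ⇒ CAA·CAA·CAA·BC·BC
    A ↦ BC
    C ↦ CAA
  step 0 ⇒ step 1: BBC ⇒ C·C·CAA
    B ↦ C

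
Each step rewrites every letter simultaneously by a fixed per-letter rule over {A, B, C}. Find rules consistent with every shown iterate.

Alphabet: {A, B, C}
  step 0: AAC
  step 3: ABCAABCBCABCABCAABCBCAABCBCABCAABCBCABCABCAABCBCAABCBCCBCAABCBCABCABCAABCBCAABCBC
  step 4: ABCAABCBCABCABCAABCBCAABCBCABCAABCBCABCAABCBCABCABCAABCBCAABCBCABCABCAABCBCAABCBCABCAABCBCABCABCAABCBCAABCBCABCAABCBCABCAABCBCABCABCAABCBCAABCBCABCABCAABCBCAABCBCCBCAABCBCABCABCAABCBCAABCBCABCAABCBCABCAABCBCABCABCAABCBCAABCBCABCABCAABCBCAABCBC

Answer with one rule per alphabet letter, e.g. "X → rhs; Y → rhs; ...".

A->ABC, B->AAB, C->CBC

  step 3 ⇒ step 4: ABCAABCBCABCABCAABCBCAABCBCABCAABCBCABCABCAABCBCAABCBCCBCAABCBCABCABCAABCBCAABCBC ⇒ ABC·AAB·CBC·ABC·ABC·AAB·CBC·AAB·CBC·ABC·AAB·CBC·ABC·AAB·CBC·ABC·ABC·AAB·CBC·AAB·CBC·ABC·ABC·AAB·CBC·AAB·CBC·ABC·AAB·CBC·ABC·ABC·AAB·CBC·AAB·CBC·ABC·AAB·CBC·ABC·AAB·CBC·ABC·ABC·AAB·CBC·AAB·CBC·ABC·ABC·AAB·CBC·AAB·CBC·CBC·AAB·CBC·ABC·ABC·AAB·CBC·AAB·CBC·ABC·AAB·CBC·ABC·AAB·CBC·ABC·ABC·AAB·CBC·AAB·CBC·ABC·ABC·AAB·CBC·AAB·CBC
    A ↦ ABC
    B ↦ AAB
    C ↦ CBC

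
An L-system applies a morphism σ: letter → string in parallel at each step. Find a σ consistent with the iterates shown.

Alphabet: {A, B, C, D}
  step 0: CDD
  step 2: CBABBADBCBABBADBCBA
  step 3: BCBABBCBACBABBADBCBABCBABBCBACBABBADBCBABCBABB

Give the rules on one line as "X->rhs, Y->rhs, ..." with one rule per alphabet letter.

A->BB, B->CBA, C->B, D->ADB

  step 2 ⇒ step 3: CBABBADBCBABBADBCBA ⇒ B·CBA·BB·CBA·CBA·BB·ADB·CBA·B·CBA·BB·CBA·CBA·BB·ADB·CBA·B·CBA·BB
    A ↦ BB
    B ↦ CBA
    C ↦ B
    D ↦ ADB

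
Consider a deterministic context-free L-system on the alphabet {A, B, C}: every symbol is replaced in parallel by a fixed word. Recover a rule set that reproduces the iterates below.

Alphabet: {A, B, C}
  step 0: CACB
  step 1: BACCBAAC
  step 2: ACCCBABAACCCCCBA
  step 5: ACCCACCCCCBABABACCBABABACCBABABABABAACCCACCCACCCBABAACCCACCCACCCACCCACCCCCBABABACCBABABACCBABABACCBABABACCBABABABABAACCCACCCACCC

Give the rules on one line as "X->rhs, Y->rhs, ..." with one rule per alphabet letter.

A->CC, B->AC, C->BA

  step 1 ⇒ step 2: BACCBAAC ⇒ AC·CC·BA·BA·AC·CC·CC·BA
    A ↦ CC
    B ↦ AC
    C ↦ BA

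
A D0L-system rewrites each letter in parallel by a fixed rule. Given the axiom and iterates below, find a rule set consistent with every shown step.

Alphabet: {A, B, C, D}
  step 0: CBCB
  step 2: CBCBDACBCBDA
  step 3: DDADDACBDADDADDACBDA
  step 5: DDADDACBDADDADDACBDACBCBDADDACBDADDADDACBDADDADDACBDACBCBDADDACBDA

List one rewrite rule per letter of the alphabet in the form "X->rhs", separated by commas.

A->DA, B->DA, C->D, D->CB

  step 2 ⇒ step 3: CBCBDACBCBDA ⇒ D·DA·D·DA·CB·DA·D·DA·D·DA·CB·DA
    A ↦ DA
    B ↦ DA
    C ↦ D
    D ↦ CB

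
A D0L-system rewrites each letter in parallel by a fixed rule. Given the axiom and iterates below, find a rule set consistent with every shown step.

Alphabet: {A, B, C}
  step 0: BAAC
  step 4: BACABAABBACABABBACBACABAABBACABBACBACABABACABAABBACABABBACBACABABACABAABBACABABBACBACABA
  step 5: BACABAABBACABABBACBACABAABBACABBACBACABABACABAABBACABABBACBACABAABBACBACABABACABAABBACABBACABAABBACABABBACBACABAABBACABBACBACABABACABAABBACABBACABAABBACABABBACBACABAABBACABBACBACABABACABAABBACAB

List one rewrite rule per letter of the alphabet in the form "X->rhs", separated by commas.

A->AB, B->BAC, C->A

  step 4 ⇒ step 5: BACABAABBACABABBACBACABAABBACABBACBACABABACABAABBACABABBACBACABABACABAABBACABABBACBACABA ⇒ BAC·AB·A·AB·BAC·AB·AB·BAC·BAC·AB·A·AB·BAC·AB·BAC·BAC·AB·A·BAC·AB·A·AB·BAC·AB·AB·BAC·BAC·AB·A·AB·BAC·BAC·AB·A·BAC·AB·A·AB·BAC·AB·BAC·AB·A·AB·BAC·AB·AB·BAC·BAC·AB·A·AB·BAC·AB·BAC·BAC·AB·A·BAC·AB·A·AB·BAC·AB·BAC·AB·A·AB·BAC·AB·AB·BAC·BAC·AB·A·AB·BAC·AB·BAC·BAC·AB·A·BAC·AB·A·AB·BAC·AB
    A ↦ AB
    B ↦ BAC
    C ↦ A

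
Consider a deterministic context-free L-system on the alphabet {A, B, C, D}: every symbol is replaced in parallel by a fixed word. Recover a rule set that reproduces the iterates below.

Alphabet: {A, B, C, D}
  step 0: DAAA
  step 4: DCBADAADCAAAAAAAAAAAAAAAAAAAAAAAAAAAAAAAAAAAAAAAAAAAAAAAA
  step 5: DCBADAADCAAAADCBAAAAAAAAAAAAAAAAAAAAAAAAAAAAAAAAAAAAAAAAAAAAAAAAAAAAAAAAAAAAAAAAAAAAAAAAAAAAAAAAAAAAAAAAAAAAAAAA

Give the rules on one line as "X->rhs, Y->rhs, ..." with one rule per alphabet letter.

A->AA, B->AD, C->B, D->DC

  step 4 ⇒ step 5: DCBADAADCAAAAAAAAAAAAAAAAAAAAAAAAAAAAAAAAAAAAAAAAAAAAAAAA ⇒ DC·B·AD·AA·DC·AA·AA·DC·B·AA·AA·AA·AA·AA·AA·AA·AA·AA·AA·AA·AA·AA·AA·AA·AA·AA·AA·AA·AA·AA·AA·AA·AA·AA·AA·AA·AA·AA·AA·AA·AA·AA·AA·AA·AA·AA·AA·AA·AA·AA·AA·AA·AA·AA·AA·AA·AA
    A ↦ AA
    B ↦ AD
    C ↦ B
    D ↦ DC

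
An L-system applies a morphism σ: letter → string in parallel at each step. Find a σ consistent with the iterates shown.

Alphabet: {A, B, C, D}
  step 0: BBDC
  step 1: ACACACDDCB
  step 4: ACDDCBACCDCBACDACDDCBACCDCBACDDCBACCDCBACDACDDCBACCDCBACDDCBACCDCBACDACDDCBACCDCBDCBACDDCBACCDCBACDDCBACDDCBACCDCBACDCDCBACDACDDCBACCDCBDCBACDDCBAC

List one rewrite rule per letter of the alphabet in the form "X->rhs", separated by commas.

  step 0 ⇒ step 1: BBDC ⇒ AC·AC·ACD·DCB
    B ↦ AC
    C ↦ DCB
    D ↦ ACD
    A ↦ C  (constrained at step 1)

A->C, B->AC, C->DCB, D->ACD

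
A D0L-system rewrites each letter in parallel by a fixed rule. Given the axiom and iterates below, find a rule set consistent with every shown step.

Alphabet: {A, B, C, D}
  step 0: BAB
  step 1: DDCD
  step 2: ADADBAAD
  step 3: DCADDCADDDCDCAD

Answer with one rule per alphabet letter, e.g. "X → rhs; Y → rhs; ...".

  step 2 ⇒ step 3: ADADBAAD ⇒ DC·AD·DC·AD·D·DC·DC·AD
    A ↦ DC
    B ↦ D
    D ↦ AD
  step 1 ⇒ step 2: DDCD ⇒ AD·AD·BA·AD
    C ↦ BA

A->DC, B->D, C->BA, D->AD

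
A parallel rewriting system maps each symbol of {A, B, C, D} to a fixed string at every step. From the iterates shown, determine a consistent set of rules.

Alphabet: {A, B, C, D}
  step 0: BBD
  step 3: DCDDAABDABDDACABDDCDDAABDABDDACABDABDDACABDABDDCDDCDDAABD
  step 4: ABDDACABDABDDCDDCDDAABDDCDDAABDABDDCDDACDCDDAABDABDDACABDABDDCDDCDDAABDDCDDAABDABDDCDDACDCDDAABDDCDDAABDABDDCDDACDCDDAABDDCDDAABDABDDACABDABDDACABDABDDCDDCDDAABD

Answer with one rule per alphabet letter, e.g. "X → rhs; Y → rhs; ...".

A->DCD, B->DA, C->DAC, D->ABD

  step 3 ⇒ step 4: DCDDAABDABDDACABDDCDDAABDABDDACABDABDDACABDABDDCDDCDDAABD ⇒ ABD·DAC·ABD·ABD·DCD·DCD·DA·ABD·DCD·DA·ABD·ABD·DCD·DAC·DCD·DA·ABD·ABD·DAC·ABD·ABD·DCD·DCD·DA·ABD·DCD·DA·ABD·ABD·DCD·DAC·DCD·DA·ABD·DCD·DA·ABD·ABD·DCD·DAC·DCD·DA·ABD·DCD·DA·ABD·ABD·DAC·ABD·ABD·DAC·ABD·ABD·DCD·DCD·DA·ABD
    A ↦ DCD
    B ↦ DA
    C ↦ DAC
    D ↦ ABD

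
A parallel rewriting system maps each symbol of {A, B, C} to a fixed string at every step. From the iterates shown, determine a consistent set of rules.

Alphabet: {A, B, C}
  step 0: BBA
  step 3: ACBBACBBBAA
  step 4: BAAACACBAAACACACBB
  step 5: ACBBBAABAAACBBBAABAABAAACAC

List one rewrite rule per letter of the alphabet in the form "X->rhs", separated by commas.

A->B, B->AC, C->AA

  step 4 ⇒ step 5: BAAACACBAAACACACBB ⇒ AC·B·B·B·AA·B·AA·AC·B·B·B·AA·B·AA·B·AA·AC·AC
    A ↦ B
    B ↦ AC
    C ↦ AA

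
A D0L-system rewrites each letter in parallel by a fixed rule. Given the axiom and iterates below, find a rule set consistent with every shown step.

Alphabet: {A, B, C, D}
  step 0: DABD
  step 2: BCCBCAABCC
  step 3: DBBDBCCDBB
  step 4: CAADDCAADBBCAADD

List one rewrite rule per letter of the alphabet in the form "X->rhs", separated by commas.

A->C, B->D, C->B, D->CAA

  step 3 ⇒ step 4: DBBDBCCDBB ⇒ CAA·D·D·CAA·D·B·B·CAA·D·D
    B ↦ D
    C ↦ B
    D ↦ CAA
  step 2 ⇒ step 3: BCCBCAABCC ⇒ D·B·B·D·B·C·C·D·B·B
    A ↦ C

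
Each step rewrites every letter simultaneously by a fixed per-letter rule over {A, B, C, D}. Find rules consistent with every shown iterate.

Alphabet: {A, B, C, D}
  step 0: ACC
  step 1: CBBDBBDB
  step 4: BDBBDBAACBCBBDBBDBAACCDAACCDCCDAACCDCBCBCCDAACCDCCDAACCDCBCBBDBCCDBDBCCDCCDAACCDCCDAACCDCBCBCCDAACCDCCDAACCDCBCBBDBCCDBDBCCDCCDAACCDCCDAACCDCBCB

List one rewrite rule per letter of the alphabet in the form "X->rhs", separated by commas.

  step 0 ⇒ step 1: ACC ⇒ CB·BDB·BDB
    A ↦ CB
    C ↦ BDB
    B ↦ CCD  (constrained at step 1)
    D ↦ AA  (constrained at step 1)

A->CB, B->CCD, C->BDB, D->AA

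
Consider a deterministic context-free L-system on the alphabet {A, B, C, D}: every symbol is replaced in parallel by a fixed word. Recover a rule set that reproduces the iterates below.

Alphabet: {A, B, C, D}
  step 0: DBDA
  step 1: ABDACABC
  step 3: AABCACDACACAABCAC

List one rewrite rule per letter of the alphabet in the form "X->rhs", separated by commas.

A->C, B->DAC, C->A, D->AB

  step 0 ⇒ step 1: DBDA ⇒ AB·DAC·AB·C
    A ↦ C
    B ↦ DAC
    D ↦ AB
    C ↦ A  (constrained at step 1)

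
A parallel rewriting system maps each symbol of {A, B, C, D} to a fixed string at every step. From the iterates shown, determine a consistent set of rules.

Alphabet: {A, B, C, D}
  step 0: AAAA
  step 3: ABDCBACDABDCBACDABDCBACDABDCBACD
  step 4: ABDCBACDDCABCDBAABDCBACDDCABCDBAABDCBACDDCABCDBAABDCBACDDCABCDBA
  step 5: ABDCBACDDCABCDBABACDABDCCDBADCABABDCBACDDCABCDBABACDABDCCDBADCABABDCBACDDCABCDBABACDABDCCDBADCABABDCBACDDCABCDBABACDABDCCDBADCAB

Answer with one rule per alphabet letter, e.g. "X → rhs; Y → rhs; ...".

  step 4 ⇒ step 5: ABDCBACDDCABCDBAABDCBACDDCABCDBAABDCBACDDCABCDBAABDCBACDDCABCDBA ⇒ AB·DC·BA·CD·DC·AB·CD·BA·BA·CD·AB·DC·CD·BA·DC·AB·AB·DC·BA·CD·DC·AB·CD·BA·BA·CD·AB·DC·CD·BA·DC·AB·AB·DC·BA·CD·DC·AB·CD·BA·BA·CD·AB·DC·CD·BA·DC·AB·AB·DC·BA·CD·DC·AB·CD·BA·BA·CD·AB·DC·CD·BA·DC·AB
    A ↦ AB
    B ↦ DC
    C ↦ CD
    D ↦ BA

A->AB, B->DC, C->CD, D->BA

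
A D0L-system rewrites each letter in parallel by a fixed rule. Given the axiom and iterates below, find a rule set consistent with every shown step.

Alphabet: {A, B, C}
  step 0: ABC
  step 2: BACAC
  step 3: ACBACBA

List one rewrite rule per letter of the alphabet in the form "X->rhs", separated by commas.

  step 2 ⇒ step 3: BACAC ⇒ A·C·BA·C·BA
    A ↦ C
    B ↦ A
    C ↦ BA

A->C, B->A, C->BA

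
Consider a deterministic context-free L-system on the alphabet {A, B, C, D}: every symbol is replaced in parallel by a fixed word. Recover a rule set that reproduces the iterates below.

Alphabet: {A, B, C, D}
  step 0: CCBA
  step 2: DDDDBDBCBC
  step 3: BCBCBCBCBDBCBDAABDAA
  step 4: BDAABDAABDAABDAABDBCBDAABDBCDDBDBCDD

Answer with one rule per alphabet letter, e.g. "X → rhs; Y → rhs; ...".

A->D, B->BD, C->AA, D->BC

  step 3 ⇒ step 4: BCBCBCBCBDBCBDAABDAA ⇒ BD·AA·BD·AA·BD·AA·BD·AA·BD·BC·BD·AA·BD·BC·D·D·BD·BC·D·D
    A ↦ D
    B ↦ BD
    C ↦ AA
    D ↦ BC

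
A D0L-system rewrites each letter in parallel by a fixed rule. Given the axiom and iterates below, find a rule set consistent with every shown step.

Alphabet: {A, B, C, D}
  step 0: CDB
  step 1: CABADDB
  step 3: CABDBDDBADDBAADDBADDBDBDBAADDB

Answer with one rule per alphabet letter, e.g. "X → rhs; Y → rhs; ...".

  step 0 ⇒ step 1: CDB ⇒ CAB·A·DDB
    B ↦ DDB
    C ↦ CAB
    D ↦ A
    A ↦ DB  (constrained at step 1)

A->DB, B->DDB, C->CAB, D->A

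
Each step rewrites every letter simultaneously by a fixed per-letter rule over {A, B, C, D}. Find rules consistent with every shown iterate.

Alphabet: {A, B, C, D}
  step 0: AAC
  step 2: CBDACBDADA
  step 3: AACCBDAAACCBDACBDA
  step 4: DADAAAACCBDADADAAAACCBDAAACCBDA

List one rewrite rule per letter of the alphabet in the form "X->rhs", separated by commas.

  step 3 ⇒ step 4: AACCBDAAACCBDACBDA ⇒ DA·DA·A·A·AC·CB·DA·DA·DA·A·A·AC·CB·DA·A·AC·CB·DA
    A ↦ DA
    B ↦ AC
    C ↦ A
    D ↦ CB

A->DA, B->AC, C->A, D->CB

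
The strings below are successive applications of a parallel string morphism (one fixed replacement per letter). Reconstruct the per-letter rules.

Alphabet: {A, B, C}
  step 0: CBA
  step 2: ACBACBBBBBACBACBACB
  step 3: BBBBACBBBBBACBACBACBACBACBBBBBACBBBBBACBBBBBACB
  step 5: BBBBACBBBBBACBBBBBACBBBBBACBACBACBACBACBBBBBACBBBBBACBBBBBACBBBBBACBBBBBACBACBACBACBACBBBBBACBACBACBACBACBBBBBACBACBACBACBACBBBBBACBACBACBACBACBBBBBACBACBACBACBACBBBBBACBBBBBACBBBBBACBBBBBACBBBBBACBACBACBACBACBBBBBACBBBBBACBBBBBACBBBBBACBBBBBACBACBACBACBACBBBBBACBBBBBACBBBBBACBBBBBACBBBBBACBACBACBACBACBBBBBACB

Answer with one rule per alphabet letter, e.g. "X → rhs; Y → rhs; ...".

  step 2 ⇒ step 3: ACBACBBBBBACBACBACB ⇒ BB·BB·ACB·BB·BB·ACB·ACB·ACB·ACB·ACB·BB·BB·ACB·BB·BB·ACB·BB·BB·ACB
    A ↦ BB
    B ↦ ACB
    C ↦ BB

A->BB, B->ACB, C->BB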